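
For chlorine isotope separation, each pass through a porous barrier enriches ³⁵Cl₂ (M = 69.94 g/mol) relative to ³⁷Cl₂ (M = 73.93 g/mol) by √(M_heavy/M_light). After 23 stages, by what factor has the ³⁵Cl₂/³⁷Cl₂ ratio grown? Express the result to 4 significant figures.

The single-stage factor is √(M_heavy/M_light), so 23 stages give [√(73.93/69.94)]^23 = (73.93/69.94)^(23/2).
= 1.05705^(23/2) = 1.893.

1.893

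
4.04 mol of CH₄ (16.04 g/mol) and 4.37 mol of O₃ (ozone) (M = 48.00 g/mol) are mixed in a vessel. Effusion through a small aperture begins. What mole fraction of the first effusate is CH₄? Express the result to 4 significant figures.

The effusion rate of species i is ∝ p_i/√M_i ∝ n_i/√M_i.
Mole fraction of CH₄ in the effusate = (n_CH₄/√M_CH₄) / (n_CH₄/√M_CH₄ + n_O₃/√M_O₃)
= (4.04/√16.04) / (4.04/√16.04 + 4.37/√48.00) = 1.009/(1.009 + 0.6308) = 0.6153.

0.6153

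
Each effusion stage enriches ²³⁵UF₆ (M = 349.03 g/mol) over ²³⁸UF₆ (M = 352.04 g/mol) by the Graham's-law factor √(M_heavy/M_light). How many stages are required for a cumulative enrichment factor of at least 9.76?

Per stage α = (352.04/349.03)^(1/2) = 1.00862^0.5, giving ln α = 0.004293.
Need α^N ≥ 9.76 ⇒ N ≥ ln(9.76) / ln α = 2.278 / 0.004293 = 530.64.
So at least 531 stages are needed.

531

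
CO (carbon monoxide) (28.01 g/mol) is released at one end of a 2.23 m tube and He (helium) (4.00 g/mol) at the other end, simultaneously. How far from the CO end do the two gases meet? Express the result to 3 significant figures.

Distances travelled in equal time are proportional to diffusion rates, so d_CO/d_He = √(M_He/M_CO) = √(4.00/28.01) = 0.3779.
With d_CO + d_He = 2.23 m, d_He = 2.23/(1 + 0.3779) = 1.618 m.
d_CO = 2.23 − 1.618 = 0.612 m.

0.612 m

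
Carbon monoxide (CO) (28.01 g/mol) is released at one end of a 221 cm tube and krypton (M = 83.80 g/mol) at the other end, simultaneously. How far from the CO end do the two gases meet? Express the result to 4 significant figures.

Distances travelled in equal time are proportional to diffusion rates, so d_CO/d_Kr = √(M_Kr/M_CO) = √(83.80/28.01) = 1.730.
With d_CO + d_Kr = 221 cm, d_Kr = 221/(1 + 1.730) = 80.96 cm.
d_CO = 221 − 80.96 = 140.0 cm.

140.0 cm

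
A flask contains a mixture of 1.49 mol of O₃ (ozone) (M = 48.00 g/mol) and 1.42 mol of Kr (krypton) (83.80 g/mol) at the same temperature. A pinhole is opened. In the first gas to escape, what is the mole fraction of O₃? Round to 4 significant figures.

0.5810

Effusion rate of each component ∝ n_i/√M_i (partial pressure × 1/√M).
Mole fraction of O₃ in the effusate = (n_O₃/√M_O₃) / (n_O₃/√M_O₃ + n_Kr/√M_Kr)
= (1.49/√48.00) / (1.49/√48.00 + 1.42/√83.80) = 0.2151/(0.2151 + 0.1551) = 0.5810.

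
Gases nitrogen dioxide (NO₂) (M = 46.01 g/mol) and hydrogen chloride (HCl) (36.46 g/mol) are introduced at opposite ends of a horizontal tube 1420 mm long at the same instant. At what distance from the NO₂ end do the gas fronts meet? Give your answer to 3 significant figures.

669 mm

The fronts meet when d_NO₂ + d_HCl = L with d_NO₂/d_HCl = √(M_HCl/M_NO₂) (Graham's law). Here √(M_HCl/M_NO₂) = √(36.46/46.01) = 0.8902.
With d_NO₂ + d_HCl = 1420 mm, d_HCl = 1420/(1 + 0.8902) = 751.2 mm.
d_NO₂ = 1420 − 751.2 = 669 mm.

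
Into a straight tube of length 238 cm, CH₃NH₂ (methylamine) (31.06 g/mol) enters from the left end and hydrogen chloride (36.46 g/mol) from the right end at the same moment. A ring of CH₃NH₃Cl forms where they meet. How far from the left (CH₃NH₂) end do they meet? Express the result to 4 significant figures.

123.8 cm

In equal time, each gas travels a distance ∝ its rate ∝ 1/√M, so d_CH₃NH₂/d_HCl = √(M_HCl/M_CH₃NH₂) = √(36.46/31.06) = 1.083.
With d_CH₃NH₂ + d_HCl = 238 cm, d_HCl = 238/(1 + 1.083) = 114.2 cm.
d_CH₃NH₂ = 238 − 114.2 = 123.8 cm.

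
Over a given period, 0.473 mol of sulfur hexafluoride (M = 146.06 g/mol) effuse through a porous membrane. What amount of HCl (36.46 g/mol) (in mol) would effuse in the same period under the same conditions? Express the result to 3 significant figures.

Using Graham's law: rate_HCl/rate_SF₆ = √(M_SF₆/M_HCl) = √(146.06/36.46) = √4.006 = 2.002.
So the amount for HCl is 0.473 × 2.002 = 0.947 mol.

0.947 mol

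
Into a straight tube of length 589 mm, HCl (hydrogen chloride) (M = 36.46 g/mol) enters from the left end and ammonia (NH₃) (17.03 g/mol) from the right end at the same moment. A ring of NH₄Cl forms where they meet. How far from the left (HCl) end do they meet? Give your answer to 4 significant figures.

239.1 mm

Graham's law gives d_HCl/d_NH₃ = rate_HCl/rate_NH₃ = √(M_NH₃/M_HCl) = √(17.03/36.46) = 0.6834.
With d_HCl + d_NH₃ = 589 mm, d_NH₃ = 589/(1 + 0.6834) = 349.9 mm.
d_HCl = 589 − 349.9 = 239.1 mm.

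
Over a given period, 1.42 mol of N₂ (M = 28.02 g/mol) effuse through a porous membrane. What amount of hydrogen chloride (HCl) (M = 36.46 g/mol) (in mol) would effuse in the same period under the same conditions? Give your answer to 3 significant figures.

1.24 mol

Graham's law gives rate_HCl/rate_N₂ = √(M_N₂/M_HCl) = √(28.02/36.46) = √0.7685 = 0.8766.
So the amount for HCl is 1.42 × 0.8766 = 1.24 mol.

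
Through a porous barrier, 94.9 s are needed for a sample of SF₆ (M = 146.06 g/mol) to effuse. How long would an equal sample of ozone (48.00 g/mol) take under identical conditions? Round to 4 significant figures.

By Graham's law, t_O₃/t_SF₆ = √(M_O₃/M_SF₆) = √(48.00/146.06) = √0.3286 = 0.5733.
So the time for O₃ is 94.9 × 0.5733 = 54.40 s.

54.40 s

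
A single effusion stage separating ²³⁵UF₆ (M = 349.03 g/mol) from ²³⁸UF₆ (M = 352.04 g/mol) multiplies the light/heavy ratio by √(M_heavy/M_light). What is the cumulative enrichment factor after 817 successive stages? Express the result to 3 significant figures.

33.4

Overall factor = α^817 with α = √(352.04/349.03), i.e. (352.04/349.03)^(817/2).
= 1.00862^(817/2) = 33.4.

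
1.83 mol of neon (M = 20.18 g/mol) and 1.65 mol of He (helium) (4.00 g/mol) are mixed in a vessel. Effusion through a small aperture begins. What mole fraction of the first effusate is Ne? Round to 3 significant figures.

Effusion rate of each component ∝ n_i/√M_i (partial pressure × 1/√M).
So x_Ne in the escaping gas = (n_Ne/√M_Ne) / Σ(n_i/√M_i)
= (1.83/√20.18) / (1.83/√20.18 + 1.65/√4.00) = 0.4074/(0.4074 + 0.8250) = 0.331.

0.331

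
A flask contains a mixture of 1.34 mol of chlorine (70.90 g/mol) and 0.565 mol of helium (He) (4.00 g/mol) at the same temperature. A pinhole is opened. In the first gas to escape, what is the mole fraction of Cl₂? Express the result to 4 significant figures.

Effusion rate of each component ∝ n_i/√M_i (partial pressure × 1/√M).
x_Cl₂(eff) = (n_Cl₂/√M_Cl₂) / (n_Cl₂/√M_Cl₂ + n_He/√M_He)
= (1.34/√70.90) / (1.34/√70.90 + 0.565/√4.00) = 0.1591/(0.1591 + 0.2825) = 0.3603.

0.3603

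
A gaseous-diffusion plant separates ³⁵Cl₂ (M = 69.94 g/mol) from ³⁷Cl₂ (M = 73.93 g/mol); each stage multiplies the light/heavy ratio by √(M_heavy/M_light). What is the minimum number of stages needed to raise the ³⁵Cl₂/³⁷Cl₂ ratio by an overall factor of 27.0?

Per stage α = (73.93/69.94)^(1/2) = 1.05705^0.5, giving ln α = 0.02774.
Need α^N ≥ 27.0 ⇒ N ≥ ln(27.0) / ln α = 3.296 / 0.02774 = 118.81.
Rounding up, N = 119 stages.

119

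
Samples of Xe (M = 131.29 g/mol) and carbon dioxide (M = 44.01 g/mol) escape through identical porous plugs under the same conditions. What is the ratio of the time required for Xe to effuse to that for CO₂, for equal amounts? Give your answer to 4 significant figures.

Since effusion rate ∝ 1/√M, t_Xe/t_CO₂ = √(M_Xe/M_CO₂) = √(131.29/44.01) = √2.983 = 1.727.

1.727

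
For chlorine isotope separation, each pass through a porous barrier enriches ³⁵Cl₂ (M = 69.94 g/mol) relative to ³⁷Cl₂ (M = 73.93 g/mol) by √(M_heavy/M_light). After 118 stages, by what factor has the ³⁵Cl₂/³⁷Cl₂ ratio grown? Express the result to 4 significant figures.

26.40

Overall factor = α^118 with α = √(73.93/69.94), i.e. (73.93/69.94)^(118/2).
= 1.05705^59 = 26.40.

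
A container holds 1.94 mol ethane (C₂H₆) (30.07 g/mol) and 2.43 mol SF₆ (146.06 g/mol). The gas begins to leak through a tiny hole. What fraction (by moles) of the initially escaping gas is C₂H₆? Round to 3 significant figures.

Each component's effusion rate ∝ (its partial pressure)·(1/√M) ∝ n_i/√M_i.
Mole fraction of C₂H₆ in the effusate = (n_C₂H₆/√M_C₂H₆) / (n_C₂H₆/√M_C₂H₆ + n_SF₆/√M_SF₆)
= (1.94/√30.07) / (1.94/√30.07 + 2.43/√146.06) = 0.3538/(0.3538 + 0.2011) = 0.638.

0.638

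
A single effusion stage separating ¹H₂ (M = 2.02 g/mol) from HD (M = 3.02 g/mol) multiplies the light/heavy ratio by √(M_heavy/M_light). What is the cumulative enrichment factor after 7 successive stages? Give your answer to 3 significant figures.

After 7 stages the ratio has grown by (√(3.02/2.02))^7 = (3.02/2.02)^(7/2).
= 1.49505^(7/2) = 4.09.

4.09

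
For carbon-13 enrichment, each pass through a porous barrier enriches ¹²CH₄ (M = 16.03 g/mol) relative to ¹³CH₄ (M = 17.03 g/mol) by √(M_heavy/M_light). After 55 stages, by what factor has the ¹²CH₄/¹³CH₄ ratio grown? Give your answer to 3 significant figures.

The single-stage factor is √(M_heavy/M_light), so 55 stages give [√(17.03/16.03)]^55 = (17.03/16.03)^(55/2).
= 1.06238^(55/2) = 5.28.

5.28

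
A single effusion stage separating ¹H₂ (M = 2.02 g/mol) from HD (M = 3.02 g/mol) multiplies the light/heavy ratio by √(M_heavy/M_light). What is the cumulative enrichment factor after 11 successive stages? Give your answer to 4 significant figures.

Overall factor = α^11 with α = √(3.02/2.02), i.e. (3.02/2.02)^(11/2).
= 1.49505^(11/2) = 9.133.

9.133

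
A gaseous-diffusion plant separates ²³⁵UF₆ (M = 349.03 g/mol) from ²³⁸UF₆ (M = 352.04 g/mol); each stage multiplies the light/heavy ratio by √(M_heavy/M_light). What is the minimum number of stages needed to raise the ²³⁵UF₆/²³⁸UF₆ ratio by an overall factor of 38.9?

853

With α = √(352.04/349.03) per stage, ln α = ½ ln(1.00862) = 0.004293.
Need α^N ≥ 38.9 ⇒ N ≥ ln(38.9) / ln α = 3.661 / 0.004293 = 852.69.
So at least 853 stages are needed.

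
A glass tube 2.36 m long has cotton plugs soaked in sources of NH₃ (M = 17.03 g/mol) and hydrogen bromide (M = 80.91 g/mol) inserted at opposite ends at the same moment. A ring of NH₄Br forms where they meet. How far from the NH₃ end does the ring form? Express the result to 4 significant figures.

Graham's law gives d_NH₃/d_HBr = rate_NH₃/rate_HBr = √(M_HBr/M_NH₃) = √(80.91/17.03) = 2.180.
With d_NH₃ + d_HBr = 2.36 m, d_HBr = 2.36/(1 + 2.180) = 0.7422 m.
d_NH₃ = 2.36 − 0.7422 = 1.618 m.

1.618 m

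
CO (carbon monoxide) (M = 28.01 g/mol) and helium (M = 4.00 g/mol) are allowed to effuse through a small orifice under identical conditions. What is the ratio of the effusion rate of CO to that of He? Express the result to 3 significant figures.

0.378

Using Graham's law: rate_CO/rate_He = √(M_He/M_CO) = √(4.00/28.01) = √0.1428 = 0.378.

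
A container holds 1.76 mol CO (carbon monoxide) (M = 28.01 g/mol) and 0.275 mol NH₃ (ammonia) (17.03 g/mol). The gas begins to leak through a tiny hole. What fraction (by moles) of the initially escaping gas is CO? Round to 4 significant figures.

Effusion rate of each component ∝ n_i/√M_i (partial pressure × 1/√M).
Mole fraction of CO in the effusate = (n_CO/√M_CO) / (n_CO/√M_CO + n_NH₃/√M_NH₃)
= (1.76/√28.01) / (1.76/√28.01 + 0.275/√17.03) = 0.3325/(0.3325 + 0.06664) = 0.8331.

0.8331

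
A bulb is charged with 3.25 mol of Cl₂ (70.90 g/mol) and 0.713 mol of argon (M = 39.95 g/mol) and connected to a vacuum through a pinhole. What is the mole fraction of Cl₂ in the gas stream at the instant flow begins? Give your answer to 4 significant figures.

Each component's effusion rate ∝ (its partial pressure)·(1/√M) ∝ n_i/√M_i.
x_Cl₂(eff) = (n_Cl₂/√M_Cl₂) / (n_Cl₂/√M_Cl₂ + n_Ar/√M_Ar)
= (3.25/√70.90) / (3.25/√70.90 + 0.713/√39.95) = 0.3860/(0.3860 + 0.1128) = 0.7738.

0.7738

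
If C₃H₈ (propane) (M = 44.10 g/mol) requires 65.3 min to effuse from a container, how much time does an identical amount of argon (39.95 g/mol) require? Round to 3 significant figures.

By Graham's law, t_Ar/t_C₃H₈ = √(M_Ar/M_C₃H₈) = √(39.95/44.10) = √0.9059 = 0.9518.
So the time for Ar is 65.3 × 0.9518 = 62.2 min.

62.2 min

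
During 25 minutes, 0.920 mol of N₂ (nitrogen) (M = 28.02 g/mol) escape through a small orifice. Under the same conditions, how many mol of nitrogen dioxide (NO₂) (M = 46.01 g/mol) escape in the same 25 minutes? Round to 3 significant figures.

0.718 mol

Graham's law gives rate_NO₂/rate_N₂ = √(M_N₂/M_NO₂) = √(28.02/46.01) = √0.6090 = 0.7804.
So the amount for NO₂ is 0.920 × 0.7804 = 0.718 mol.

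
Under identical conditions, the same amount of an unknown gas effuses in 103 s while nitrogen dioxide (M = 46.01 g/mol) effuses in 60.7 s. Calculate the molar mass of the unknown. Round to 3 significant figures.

132 g/mol

Using Graham's law: t_X/t_NO₂ = √(M_X/M_NO₂).
103/60.7 = 1.697 = √(M_X/46.01)
M_X = 46.01 × 1.697² = 46.01 × 2.879 = 132 g/mol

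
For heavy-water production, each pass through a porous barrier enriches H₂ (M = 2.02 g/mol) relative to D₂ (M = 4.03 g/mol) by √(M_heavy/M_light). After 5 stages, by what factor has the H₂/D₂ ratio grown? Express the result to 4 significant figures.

Overall factor = α^5 with α = √(4.03/2.02), i.e. (4.03/2.02)^(5/2).
= 1.99505^(5/2) = 5.622.

5.622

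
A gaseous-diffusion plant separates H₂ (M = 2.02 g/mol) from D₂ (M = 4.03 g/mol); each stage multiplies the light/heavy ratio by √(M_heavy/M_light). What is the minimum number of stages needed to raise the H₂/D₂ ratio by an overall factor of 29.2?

With α = √(4.03/2.02) per stage, ln α = ½ ln(1.99505) = 0.3453.
Need α^N ≥ 29.2 ⇒ N ≥ ln(29.2) / ln α = 3.374 / 0.3453 = 9.77.
So at least 10 stages are needed.

10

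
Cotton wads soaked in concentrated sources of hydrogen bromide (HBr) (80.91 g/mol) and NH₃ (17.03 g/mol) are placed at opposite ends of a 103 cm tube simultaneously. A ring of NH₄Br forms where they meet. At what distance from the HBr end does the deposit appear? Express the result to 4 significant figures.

Distances travelled in equal time are proportional to diffusion rates, so d_HBr/d_NH₃ = √(M_NH₃/M_HBr) = √(17.03/80.91) = 0.4588.
With d_HBr + d_NH₃ = 103 cm, d_NH₃ = 103/(1 + 0.4588) = 70.61 cm.
d_HBr = 103 − 70.61 = 32.39 cm.

32.39 cm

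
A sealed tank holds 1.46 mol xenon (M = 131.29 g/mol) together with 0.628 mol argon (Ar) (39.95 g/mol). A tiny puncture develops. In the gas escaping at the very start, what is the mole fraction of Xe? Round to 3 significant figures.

0.562

Each component's effusion rate ∝ (its partial pressure)·(1/√M) ∝ n_i/√M_i.
So x_Xe in the escaping gas = (n_Xe/√M_Xe) / Σ(n_i/√M_i)
= (1.46/√131.29) / (1.46/√131.29 + 0.628/√39.95) = 0.1274/(0.1274 + 0.09936) = 0.562.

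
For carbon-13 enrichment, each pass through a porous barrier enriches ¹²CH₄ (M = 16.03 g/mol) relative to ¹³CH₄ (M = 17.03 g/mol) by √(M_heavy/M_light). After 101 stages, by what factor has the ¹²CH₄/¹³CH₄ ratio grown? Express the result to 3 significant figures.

21.2

After 101 stages the ratio has grown by (√(17.03/16.03))^101 = (17.03/16.03)^(101/2).
= 1.06238^(101/2) = 21.2.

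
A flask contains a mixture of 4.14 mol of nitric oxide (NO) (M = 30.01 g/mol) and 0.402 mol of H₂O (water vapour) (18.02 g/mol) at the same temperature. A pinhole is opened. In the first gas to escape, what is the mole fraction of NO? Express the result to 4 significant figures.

0.8886

Each component's effusion rate ∝ (its partial pressure)·(1/√M) ∝ n_i/√M_i.
So x_NO in the escaping gas = (n_NO/√M_NO) / Σ(n_i/√M_i)
= (4.14/√30.01) / (4.14/√30.01 + 0.402/√18.02) = 0.7557/(0.7557 + 0.09470) = 0.8886.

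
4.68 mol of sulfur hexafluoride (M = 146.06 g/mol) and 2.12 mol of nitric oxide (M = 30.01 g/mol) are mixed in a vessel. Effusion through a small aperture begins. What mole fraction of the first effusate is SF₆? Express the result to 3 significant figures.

Effusion rate of each component ∝ n_i/√M_i (partial pressure × 1/√M).
Mole fraction of SF₆ in the effusate = (n_SF₆/√M_SF₆) / (n_SF₆/√M_SF₆ + n_NO/√M_NO)
= (4.68/√146.06) / (4.68/√146.06 + 2.12/√30.01) = 0.3872/(0.3872 + 0.3870) = 0.500.

0.500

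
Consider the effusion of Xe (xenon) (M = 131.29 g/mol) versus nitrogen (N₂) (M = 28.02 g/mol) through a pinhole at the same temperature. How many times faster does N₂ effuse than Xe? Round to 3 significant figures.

From Graham's law, rate_N₂/rate_Xe = √(M_Xe/M_N₂) = √(131.29/28.02) = √4.686 = 2.16.

2.16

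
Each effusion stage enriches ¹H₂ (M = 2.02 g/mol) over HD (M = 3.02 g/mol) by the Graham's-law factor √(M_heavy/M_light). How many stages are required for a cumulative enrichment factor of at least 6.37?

Per stage α = (3.02/2.02)^(1/2) = 1.49505^0.5, giving ln α = 0.2011.
Need α^N ≥ 6.37 ⇒ N ≥ ln(6.37) / ln α = 1.852 / 0.2011 = 9.21.
Minimum whole number of stages: N = 10.

10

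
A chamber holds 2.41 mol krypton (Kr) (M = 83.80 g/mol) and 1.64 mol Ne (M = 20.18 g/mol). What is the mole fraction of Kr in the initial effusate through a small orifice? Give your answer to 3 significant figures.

0.419

Rate_i ∝ x_i/√M_i (Graham's law weighted by mole fraction), so the effusate composition follows n_i/√M_i.
Mole fraction of Kr in the effusate = (n_Kr/√M_Kr) / (n_Kr/√M_Kr + n_Ne/√M_Ne)
= (2.41/√83.80) / (2.41/√83.80 + 1.64/√20.18) = 0.2633/(0.2633 + 0.3651) = 0.419.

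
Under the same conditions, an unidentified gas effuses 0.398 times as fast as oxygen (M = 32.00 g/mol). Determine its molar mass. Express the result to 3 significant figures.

202 g/mol

Since effusion rate ∝ 1/√M, rate_X/rate_O₂ = √(M_O₂/M_X).
0.398 = √(32.00/M_X)
M_X = 32.00 / 0.398² = 32.00 / 0.1584 = 202 g/mol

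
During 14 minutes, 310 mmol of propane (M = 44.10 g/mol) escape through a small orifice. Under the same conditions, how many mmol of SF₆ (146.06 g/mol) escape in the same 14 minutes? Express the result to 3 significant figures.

From Graham's law, rate_SF₆/rate_C₃H₈ = √(M_C₃H₈/M_SF₆) = √(44.10/146.06) = √0.3019 = 0.5495.
So the amount for SF₆ is 310 × 0.5495 = 170 mmol.

170 mmol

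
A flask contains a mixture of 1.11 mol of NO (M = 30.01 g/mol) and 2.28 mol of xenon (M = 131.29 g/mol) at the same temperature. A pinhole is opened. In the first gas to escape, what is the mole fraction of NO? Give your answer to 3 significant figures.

Each component's effusion rate ∝ (its partial pressure)·(1/√M) ∝ n_i/√M_i.
x_NO(eff) = (n_NO/√M_NO) / (n_NO/√M_NO + n_Xe/√M_Xe)
= (1.11/√30.01) / (1.11/√30.01 + 2.28/√131.29) = 0.2026/(0.2026 + 0.1990) = 0.505.

0.505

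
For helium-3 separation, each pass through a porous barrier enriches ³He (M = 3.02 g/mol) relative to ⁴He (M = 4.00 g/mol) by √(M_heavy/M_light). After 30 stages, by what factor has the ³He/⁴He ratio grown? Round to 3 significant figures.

67.7

Each stage multiplies the ratio by α = √(4.00/3.02), so after 30 stages the overall factor is α^30 = (4.00/3.02)^(30/2).
= 1.32450^15 = 67.7.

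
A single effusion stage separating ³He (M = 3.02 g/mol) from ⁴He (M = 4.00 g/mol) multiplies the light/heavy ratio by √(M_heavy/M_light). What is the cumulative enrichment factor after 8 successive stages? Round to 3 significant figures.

The single-stage factor is √(M_heavy/M_light), so 8 stages give [√(4.00/3.02)]^8 = (4.00/3.02)^(8/2).
= 1.32450^4 = 3.08.

3.08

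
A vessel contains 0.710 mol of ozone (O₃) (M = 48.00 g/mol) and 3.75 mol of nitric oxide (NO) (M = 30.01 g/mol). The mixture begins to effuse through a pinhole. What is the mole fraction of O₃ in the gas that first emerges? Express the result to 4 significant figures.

0.1302

Effusion rate of each component ∝ n_i/√M_i (partial pressure × 1/√M).
So x_O₃ in the escaping gas = (n_O₃/√M_O₃) / Σ(n_i/√M_i)
= (0.710/√48.00) / (0.710/√48.00 + 3.75/√30.01) = 0.1025/(0.1025 + 0.6845) = 0.1302.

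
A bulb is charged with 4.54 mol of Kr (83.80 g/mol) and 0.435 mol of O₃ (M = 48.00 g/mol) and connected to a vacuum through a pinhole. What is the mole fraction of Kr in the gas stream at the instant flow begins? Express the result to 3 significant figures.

Effusion rate of each component ∝ n_i/√M_i (partial pressure × 1/√M).
x_Kr(eff) = (n_Kr/√M_Kr) / (n_Kr/√M_Kr + n_O₃/√M_O₃)
= (4.54/√83.80) / (4.54/√83.80 + 0.435/√48.00) = 0.4959/(0.4959 + 0.06279) = 0.888.

0.888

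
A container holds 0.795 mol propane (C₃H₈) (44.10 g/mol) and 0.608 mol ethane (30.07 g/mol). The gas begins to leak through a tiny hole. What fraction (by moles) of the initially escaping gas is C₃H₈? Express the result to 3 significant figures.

0.519

Rate_i ∝ x_i/√M_i (Graham's law weighted by mole fraction), so the effusate composition follows n_i/√M_i.
So x_C₃H₈ in the escaping gas = (n_C₃H₈/√M_C₃H₈) / Σ(n_i/√M_i)
= (0.795/√44.10) / (0.795/√44.10 + 0.608/√30.07) = 0.1197/(0.1197 + 0.1109) = 0.519.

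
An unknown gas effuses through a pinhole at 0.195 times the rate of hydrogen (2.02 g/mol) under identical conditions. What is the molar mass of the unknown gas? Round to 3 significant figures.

53.1 g/mol

Since effusion rate ∝ 1/√M, rate_X/rate_H₂ = √(M_H₂/M_X).
0.195 = √(2.02/M_X)
M_X = 2.02 / 0.195² = 2.02 / 0.03803 = 53.1 g/mol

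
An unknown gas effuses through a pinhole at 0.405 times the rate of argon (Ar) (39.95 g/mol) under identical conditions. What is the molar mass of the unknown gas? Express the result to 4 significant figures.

From Graham's law, rate_X/rate_Ar = √(M_Ar/M_X).
0.405 = √(39.95/M_X)
M_X = 39.95 / 0.405² = 39.95 / 0.1640 = 243.6 g/mol

243.6 g/mol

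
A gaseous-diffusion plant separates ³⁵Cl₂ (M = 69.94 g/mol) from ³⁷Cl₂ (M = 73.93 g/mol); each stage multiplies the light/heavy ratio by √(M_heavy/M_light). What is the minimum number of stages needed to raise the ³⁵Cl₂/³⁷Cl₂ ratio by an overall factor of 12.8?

92

With α = √(73.93/69.94) per stage, ln α = ½ ln(1.05705) = 0.02774.
Need α^N ≥ 12.8 ⇒ N ≥ ln(12.8) / ln α = 2.549 / 0.02774 = 91.90.
So at least 92 stages are needed.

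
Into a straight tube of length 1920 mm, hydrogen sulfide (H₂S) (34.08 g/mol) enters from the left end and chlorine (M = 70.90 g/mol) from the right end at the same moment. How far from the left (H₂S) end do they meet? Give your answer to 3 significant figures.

1130 mm

The fronts meet when d_H₂S + d_Cl₂ = L with d_H₂S/d_Cl₂ = √(M_Cl₂/M_H₂S) (Graham's law). Here √(M_Cl₂/M_H₂S) = √(70.90/34.08) = 1.442.
With d_H₂S + d_Cl₂ = 1920 mm, d_Cl₂ = 1920/(1 + 1.442) = 786.1 mm.
d_H₂S = 1920 − 786.1 = 1130 mm.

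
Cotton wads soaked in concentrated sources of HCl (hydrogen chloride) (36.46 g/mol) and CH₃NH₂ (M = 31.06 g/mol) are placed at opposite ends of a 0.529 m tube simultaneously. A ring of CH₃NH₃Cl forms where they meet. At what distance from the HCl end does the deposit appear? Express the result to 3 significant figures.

Distances travelled in equal time are proportional to diffusion rates, so d_HCl/d_CH₃NH₂ = √(M_CH₃NH₂/M_HCl) = √(31.06/36.46) = 0.9230.
With d_HCl + d_CH₃NH₂ = 0.529 m, d_CH₃NH₂ = 0.529/(1 + 0.9230) = 0.2751 m.
d_HCl = 0.529 − 0.2751 = 0.254 m.

0.254 m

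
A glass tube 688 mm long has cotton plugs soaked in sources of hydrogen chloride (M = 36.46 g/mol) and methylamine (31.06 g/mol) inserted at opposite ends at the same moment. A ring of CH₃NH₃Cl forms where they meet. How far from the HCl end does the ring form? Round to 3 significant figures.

In equal time, each gas travels a distance ∝ its rate ∝ 1/√M, so d_HCl/d_CH₃NH₂ = √(M_CH₃NH₂/M_HCl) = √(31.06/36.46) = 0.9230.
With d_HCl + d_CH₃NH₂ = 688 mm, d_CH₃NH₂ = 688/(1 + 0.9230) = 357.8 mm.
d_HCl = 688 − 357.8 = 330 mm.

330 mm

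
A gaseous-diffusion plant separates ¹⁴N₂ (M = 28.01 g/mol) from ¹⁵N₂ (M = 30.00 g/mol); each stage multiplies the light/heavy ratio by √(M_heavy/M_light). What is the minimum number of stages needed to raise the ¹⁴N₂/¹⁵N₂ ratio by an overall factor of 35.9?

105

Per stage α = (30.00/28.01)^(1/2) = 1.07105^0.5, giving ln α = 0.03432.
Need α^N ≥ 35.9 ⇒ N ≥ ln(35.9) / ln α = 3.581 / 0.03432 = 104.34.
Minimum whole number of stages: N = 105.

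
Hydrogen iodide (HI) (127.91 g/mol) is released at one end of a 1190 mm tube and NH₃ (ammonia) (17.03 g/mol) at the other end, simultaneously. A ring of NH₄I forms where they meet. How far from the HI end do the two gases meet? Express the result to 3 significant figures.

318 mm

Distances travelled in equal time are proportional to diffusion rates, so d_HI/d_NH₃ = √(M_NH₃/M_HI) = √(17.03/127.91) = 0.3649.
With d_HI + d_NH₃ = 1190 mm, d_NH₃ = 1190/(1 + 0.3649) = 871.9 mm.
d_HI = 1190 − 871.9 = 318 mm.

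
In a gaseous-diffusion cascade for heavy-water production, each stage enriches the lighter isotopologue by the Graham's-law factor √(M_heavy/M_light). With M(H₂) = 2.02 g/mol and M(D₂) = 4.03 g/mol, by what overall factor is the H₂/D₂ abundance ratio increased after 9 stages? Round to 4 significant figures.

22.38

The single-stage factor is √(M_heavy/M_light), so 9 stages give [√(4.03/2.02)]^9 = (4.03/2.02)^(9/2).
= 1.99505^(9/2) = 22.38.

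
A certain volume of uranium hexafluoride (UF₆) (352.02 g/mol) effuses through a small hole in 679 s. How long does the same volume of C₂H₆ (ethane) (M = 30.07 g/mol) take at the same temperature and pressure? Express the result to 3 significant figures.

198 s

By Graham's law, t_C₂H₆/t_UF₆ = √(M_C₂H₆/M_UF₆) = √(30.07/352.02) = √0.08542 = 0.2923.
So the time for C₂H₆ is 679 × 0.2923 = 198 s.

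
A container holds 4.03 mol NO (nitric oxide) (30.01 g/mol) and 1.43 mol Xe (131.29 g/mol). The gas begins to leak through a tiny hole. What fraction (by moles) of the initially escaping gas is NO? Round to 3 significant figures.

0.855

Rate_i ∝ x_i/√M_i (Graham's law weighted by mole fraction), so the effusate composition follows n_i/√M_i.
Mole fraction of NO in the effusate = (n_NO/√M_NO) / (n_NO/√M_NO + n_Xe/√M_Xe)
= (4.03/√30.01) / (4.03/√30.01 + 1.43/√131.29) = 0.7357/(0.7357 + 0.1248) = 0.855.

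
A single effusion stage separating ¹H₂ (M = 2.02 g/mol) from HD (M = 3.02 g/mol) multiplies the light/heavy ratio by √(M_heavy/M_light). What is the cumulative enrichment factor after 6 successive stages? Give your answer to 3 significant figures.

After 6 stages the ratio has grown by (√(3.02/2.02))^6 = (3.02/2.02)^(6/2).
= 1.49505^3 = 3.34.

3.34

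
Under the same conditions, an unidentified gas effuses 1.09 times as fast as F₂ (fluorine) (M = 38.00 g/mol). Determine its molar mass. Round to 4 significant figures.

From Graham's law, rate_X/rate_F₂ = √(M_F₂/M_X).
1.09 = √(38.00/M_X)
M_X = 38.00 / 1.09² = 38.00 / 1.188 = 31.98 g/mol

31.98 g/mol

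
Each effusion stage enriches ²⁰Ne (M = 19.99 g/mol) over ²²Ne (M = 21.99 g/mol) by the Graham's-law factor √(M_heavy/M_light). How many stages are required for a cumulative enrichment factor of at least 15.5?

Per stage α = (21.99/19.99)^(1/2) = 1.10005^0.5, giving ln α = 0.04768.
Need α^N ≥ 15.5 ⇒ N ≥ ln(15.5) / ln α = 2.741 / 0.04768 = 57.49.
So at least 58 stages are needed.

58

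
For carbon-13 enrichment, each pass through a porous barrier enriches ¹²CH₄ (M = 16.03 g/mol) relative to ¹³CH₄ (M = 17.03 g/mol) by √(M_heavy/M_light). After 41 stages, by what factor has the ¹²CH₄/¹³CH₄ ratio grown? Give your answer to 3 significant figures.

After 41 stages the ratio has grown by (√(17.03/16.03))^41 = (17.03/16.03)^(41/2).
= 1.06238^(41/2) = 3.46.

3.46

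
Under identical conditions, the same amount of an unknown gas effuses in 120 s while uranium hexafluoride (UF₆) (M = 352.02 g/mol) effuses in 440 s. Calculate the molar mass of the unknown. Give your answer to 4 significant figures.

Graham's law gives t_X/t_UF₆ = √(M_X/M_UF₆).
120/440 = 0.2727 = √(M_X/352.02)
M_X = 352.02 × 0.2727² = 352.02 × 0.07438 = 26.18 g/mol

26.18 g/mol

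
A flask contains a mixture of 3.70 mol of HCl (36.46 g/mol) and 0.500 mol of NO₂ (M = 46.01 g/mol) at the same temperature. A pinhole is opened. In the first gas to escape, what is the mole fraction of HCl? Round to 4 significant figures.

0.8926

The effusion rate of species i is ∝ p_i/√M_i ∝ n_i/√M_i.
So x_HCl in the escaping gas = (n_HCl/√M_HCl) / Σ(n_i/√M_i)
= (3.70/√36.46) / (3.70/√36.46 + 0.500/√46.01) = 0.6128/(0.6128 + 0.07371) = 0.8926.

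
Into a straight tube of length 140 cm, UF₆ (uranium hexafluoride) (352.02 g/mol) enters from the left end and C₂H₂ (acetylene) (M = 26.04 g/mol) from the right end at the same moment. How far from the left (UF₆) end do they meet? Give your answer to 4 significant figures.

29.94 cm

Distances travelled in equal time are proportional to diffusion rates, so d_UF₆/d_C₂H₂ = √(M_C₂H₂/M_UF₆) = √(26.04/352.02) = 0.2720.
With d_UF₆ + d_C₂H₂ = 140 cm, d_C₂H₂ = 140/(1 + 0.2720) = 110.1 cm.
d_UF₆ = 140 − 110.1 = 29.94 cm.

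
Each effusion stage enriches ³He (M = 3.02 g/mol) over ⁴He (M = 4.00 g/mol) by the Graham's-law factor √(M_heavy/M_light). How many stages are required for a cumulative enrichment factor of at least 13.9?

With α = √(4.00/3.02) per stage, ln α = ½ ln(1.32450) = 0.1405.
Need α^N ≥ 13.9 ⇒ N ≥ ln(13.9) / ln α = 2.632 / 0.1405 = 18.73.
Rounding up, N = 19 stages.

19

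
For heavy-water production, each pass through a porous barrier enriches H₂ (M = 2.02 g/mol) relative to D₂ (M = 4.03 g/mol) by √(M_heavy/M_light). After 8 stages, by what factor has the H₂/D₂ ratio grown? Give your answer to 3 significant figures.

15.8

Each stage multiplies the ratio by α = √(4.03/2.02), so after 8 stages the overall factor is α^8 = (4.03/2.02)^(8/2).
= 1.99505^4 = 15.8.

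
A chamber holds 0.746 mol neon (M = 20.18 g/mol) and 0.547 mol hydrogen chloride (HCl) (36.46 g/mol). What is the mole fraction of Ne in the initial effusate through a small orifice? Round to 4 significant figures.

Each component's effusion rate ∝ (its partial pressure)·(1/√M) ∝ n_i/√M_i.
x_Ne(eff) = (n_Ne/√M_Ne) / (n_Ne/√M_Ne + n_HCl/√M_HCl)
= (0.746/√20.18) / (0.746/√20.18 + 0.547/√36.46) = 0.1661/(0.1661 + 0.09059) = 0.6470.

0.6470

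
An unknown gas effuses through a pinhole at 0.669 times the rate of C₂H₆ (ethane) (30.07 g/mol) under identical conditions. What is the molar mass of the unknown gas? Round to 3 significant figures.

67.2 g/mol

From Graham's law, rate_X/rate_C₂H₆ = √(M_C₂H₆/M_X).
0.669 = √(30.07/M_X)
M_X = 30.07 / 0.669² = 30.07 / 0.4476 = 67.2 g/mol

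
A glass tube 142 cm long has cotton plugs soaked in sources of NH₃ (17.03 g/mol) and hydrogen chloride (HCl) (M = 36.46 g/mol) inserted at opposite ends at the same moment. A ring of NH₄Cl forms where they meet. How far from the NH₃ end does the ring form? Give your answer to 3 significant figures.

Distances travelled in equal time are proportional to diffusion rates, so d_NH₃/d_HCl = √(M_HCl/M_NH₃) = √(36.46/17.03) = 1.463.
With d_NH₃ + d_HCl = 142 cm, d_HCl = 142/(1 + 1.463) = 57.65 cm.
d_NH₃ = 142 − 57.65 = 84.4 cm.

84.4 cm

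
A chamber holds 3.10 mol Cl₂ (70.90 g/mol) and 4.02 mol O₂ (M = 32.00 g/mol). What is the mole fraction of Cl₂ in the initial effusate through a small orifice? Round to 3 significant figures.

Effusion rate of each component ∝ n_i/√M_i (partial pressure × 1/√M).
So x_Cl₂ in the escaping gas = (n_Cl₂/√M_Cl₂) / Σ(n_i/√M_i)
= (3.10/√70.90) / (3.10/√70.90 + 4.02/√32.00) = 0.3682/(0.3682 + 0.7106) = 0.341.

0.341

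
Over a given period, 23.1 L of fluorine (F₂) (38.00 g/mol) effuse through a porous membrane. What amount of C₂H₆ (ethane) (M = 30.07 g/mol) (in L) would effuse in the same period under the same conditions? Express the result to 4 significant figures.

25.97 L

Using Graham's law: rate_C₂H₆/rate_F₂ = √(M_F₂/M_C₂H₆) = √(38.00/30.07) = √1.264 = 1.124.
So the volume for C₂H₆ is 23.1 × 1.124 = 25.97 L.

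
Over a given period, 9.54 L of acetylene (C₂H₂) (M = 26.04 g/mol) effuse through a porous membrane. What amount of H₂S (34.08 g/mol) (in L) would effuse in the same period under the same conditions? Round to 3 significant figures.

8.34 L

Using Graham's law: rate_H₂S/rate_C₂H₂ = √(M_C₂H₂/M_H₂S) = √(26.04/34.08) = √0.7641 = 0.8741.
So the volume for H₂S is 9.54 × 0.8741 = 8.34 L.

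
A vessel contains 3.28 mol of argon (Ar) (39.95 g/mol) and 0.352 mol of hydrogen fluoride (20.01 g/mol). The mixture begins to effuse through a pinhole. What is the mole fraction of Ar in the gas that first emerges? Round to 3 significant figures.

Effusion rate of each component ∝ n_i/√M_i (partial pressure × 1/√M).
So x_Ar in the escaping gas = (n_Ar/√M_Ar) / Σ(n_i/√M_i)
= (3.28/√39.95) / (3.28/√39.95 + 0.352/√20.01) = 0.5189/(0.5189 + 0.07869) = 0.868.

0.868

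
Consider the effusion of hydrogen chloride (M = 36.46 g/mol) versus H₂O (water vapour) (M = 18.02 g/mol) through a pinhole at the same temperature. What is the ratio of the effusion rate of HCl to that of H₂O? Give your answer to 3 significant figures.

0.703

Graham's law gives rate_HCl/rate_H₂O = √(M_H₂O/M_HCl) = √(18.02/36.46) = √0.4942 = 0.703.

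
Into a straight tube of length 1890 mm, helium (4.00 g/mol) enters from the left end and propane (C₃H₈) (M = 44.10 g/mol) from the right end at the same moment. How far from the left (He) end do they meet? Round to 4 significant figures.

Distances travelled in equal time are proportional to diffusion rates, so d_He/d_C₃H₈ = √(M_C₃H₈/M_He) = √(44.10/4.00) = 3.320.
With d_He + d_C₃H₈ = 1890 mm, d_C₃H₈ = 1890/(1 + 3.320) = 437.5 mm.
d_He = 1890 − 437.5 = 1453 mm.

1453 mm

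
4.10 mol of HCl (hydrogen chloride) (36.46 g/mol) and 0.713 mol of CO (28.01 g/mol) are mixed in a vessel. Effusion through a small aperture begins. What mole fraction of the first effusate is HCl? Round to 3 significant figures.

0.834

Rate_i ∝ x_i/√M_i (Graham's law weighted by mole fraction), so the effusate composition follows n_i/√M_i.
So x_HCl in the escaping gas = (n_HCl/√M_HCl) / Σ(n_i/√M_i)
= (4.10/√36.46) / (4.10/√36.46 + 0.713/√28.01) = 0.6790/(0.6790 + 0.1347) = 0.834.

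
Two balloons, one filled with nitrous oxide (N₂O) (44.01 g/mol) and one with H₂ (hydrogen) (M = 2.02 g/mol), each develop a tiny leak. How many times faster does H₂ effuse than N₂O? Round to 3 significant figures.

4.67

Since effusion rate ∝ 1/√M, rate_H₂/rate_N₂O = √(M_N₂O/M_H₂) = √(44.01/2.02) = √21.79 = 4.67.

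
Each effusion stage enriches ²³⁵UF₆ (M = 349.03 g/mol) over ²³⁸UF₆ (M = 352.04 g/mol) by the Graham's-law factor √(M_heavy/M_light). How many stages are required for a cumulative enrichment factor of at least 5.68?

405

Per stage α = (352.04/349.03)^(1/2) = 1.00862^0.5, giving ln α = 0.004293.
Need α^N ≥ 5.68 ⇒ N ≥ ln(5.68) / ln α = 1.737 / 0.004293 = 404.56.
Minimum whole number of stages: N = 405.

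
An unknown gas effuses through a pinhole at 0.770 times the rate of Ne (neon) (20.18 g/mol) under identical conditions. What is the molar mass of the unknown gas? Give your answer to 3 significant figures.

34.0 g/mol

Since effusion rate ∝ 1/√M, rate_X/rate_Ne = √(M_Ne/M_X).
0.770 = √(20.18/M_X)
M_X = 20.18 / 0.770² = 20.18 / 0.5929 = 34.0 g/mol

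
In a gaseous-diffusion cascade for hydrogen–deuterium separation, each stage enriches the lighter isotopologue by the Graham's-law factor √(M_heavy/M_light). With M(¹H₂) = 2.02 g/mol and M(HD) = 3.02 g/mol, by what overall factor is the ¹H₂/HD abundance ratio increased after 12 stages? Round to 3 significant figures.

Overall factor = α^12 with α = √(3.02/2.02), i.e. (3.02/2.02)^(12/2).
= 1.49505^6 = 11.2.

11.2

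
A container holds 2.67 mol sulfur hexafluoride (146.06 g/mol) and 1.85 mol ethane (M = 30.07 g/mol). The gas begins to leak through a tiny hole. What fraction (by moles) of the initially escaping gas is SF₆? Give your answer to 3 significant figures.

0.396

Each component's effusion rate ∝ (its partial pressure)·(1/√M) ∝ n_i/√M_i.
Mole fraction of SF₆ in the effusate = (n_SF₆/√M_SF₆) / (n_SF₆/√M_SF₆ + n_C₂H₆/√M_C₂H₆)
= (2.67/√146.06) / (2.67/√146.06 + 1.85/√30.07) = 0.2209/(0.2209 + 0.3374) = 0.396.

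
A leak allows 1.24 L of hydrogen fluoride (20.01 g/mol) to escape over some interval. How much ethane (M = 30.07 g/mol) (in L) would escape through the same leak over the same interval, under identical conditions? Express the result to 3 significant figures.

1.01 L

From Graham's law, rate_C₂H₆/rate_HF = √(M_HF/M_C₂H₆) = √(20.01/30.07) = √0.6654 = 0.8157.
So the volume for C₂H₆ is 1.24 × 0.8157 = 1.01 L.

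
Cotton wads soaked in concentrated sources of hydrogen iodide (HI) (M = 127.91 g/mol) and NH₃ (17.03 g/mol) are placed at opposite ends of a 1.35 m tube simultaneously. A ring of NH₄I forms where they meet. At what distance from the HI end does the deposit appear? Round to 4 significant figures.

0.3609 m

The fronts meet when d_HI + d_NH₃ = L with d_HI/d_NH₃ = √(M_NH₃/M_HI) (Graham's law). Here √(M_NH₃/M_HI) = √(17.03/127.91) = 0.3649.
With d_HI + d_NH₃ = 1.35 m, d_NH₃ = 1.35/(1 + 0.3649) = 0.9891 m.
d_HI = 1.35 − 0.9891 = 0.3609 m.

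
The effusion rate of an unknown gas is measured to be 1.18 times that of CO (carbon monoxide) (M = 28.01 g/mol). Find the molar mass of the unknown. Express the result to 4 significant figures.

Using Graham's law: rate_X/rate_CO = √(M_CO/M_X).
1.18 = √(28.01/M_X)
M_X = 28.01 / 1.18² = 28.01 / 1.392 = 20.12 g/mol

20.12 g/mol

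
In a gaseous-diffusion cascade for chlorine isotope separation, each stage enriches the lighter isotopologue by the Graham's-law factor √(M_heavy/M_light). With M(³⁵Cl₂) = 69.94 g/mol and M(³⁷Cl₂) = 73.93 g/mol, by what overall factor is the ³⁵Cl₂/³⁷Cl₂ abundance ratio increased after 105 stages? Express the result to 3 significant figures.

Overall factor = α^105 with α = √(73.93/69.94), i.e. (73.93/69.94)^(105/2).
= 1.05705^(105/2) = 18.4.

18.4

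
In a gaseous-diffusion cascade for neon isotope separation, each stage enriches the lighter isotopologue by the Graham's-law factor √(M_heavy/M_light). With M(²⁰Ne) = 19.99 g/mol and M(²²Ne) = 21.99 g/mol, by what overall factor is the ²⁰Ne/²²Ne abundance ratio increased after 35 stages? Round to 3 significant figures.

5.31

After 35 stages the ratio has grown by (√(21.99/19.99))^35 = (21.99/19.99)^(35/2).
= 1.10005^(35/2) = 5.31.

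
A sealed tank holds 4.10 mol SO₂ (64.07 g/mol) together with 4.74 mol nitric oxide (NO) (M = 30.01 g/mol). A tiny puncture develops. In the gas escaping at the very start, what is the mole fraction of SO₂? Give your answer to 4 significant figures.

Each component's effusion rate ∝ (its partial pressure)·(1/√M) ∝ n_i/√M_i.
x_SO₂(eff) = (n_SO₂/√M_SO₂) / (n_SO₂/√M_SO₂ + n_NO/√M_NO)
= (4.10/√64.07) / (4.10/√64.07 + 4.74/√30.01) = 0.5122/(0.5122 + 0.8653) = 0.3719.

0.3719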